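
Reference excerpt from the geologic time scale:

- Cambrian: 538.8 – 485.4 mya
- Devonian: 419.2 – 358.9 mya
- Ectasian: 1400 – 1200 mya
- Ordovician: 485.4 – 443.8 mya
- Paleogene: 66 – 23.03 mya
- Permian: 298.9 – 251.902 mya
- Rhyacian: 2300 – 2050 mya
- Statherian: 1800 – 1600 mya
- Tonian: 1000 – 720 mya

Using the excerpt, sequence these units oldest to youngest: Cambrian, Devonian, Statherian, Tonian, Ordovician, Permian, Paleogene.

Statherian, then Tonian, then Cambrian, then Ordovician, then Devonian, then Permian, then Paleogene

Read off each span (Ma): Cambrian 538.8–485.4; Devonian 419.2–358.9; Statherian 1800–1600; Tonian 1000–720; Ordovician 485.4–443.8; Permian 298.9–251.902; Paleogene 66–23.03.
Larger Ma is older, so oldest→youngest is Statherian, Tonian, Cambrian, Ordovician, Devonian, Permian, Paleogene.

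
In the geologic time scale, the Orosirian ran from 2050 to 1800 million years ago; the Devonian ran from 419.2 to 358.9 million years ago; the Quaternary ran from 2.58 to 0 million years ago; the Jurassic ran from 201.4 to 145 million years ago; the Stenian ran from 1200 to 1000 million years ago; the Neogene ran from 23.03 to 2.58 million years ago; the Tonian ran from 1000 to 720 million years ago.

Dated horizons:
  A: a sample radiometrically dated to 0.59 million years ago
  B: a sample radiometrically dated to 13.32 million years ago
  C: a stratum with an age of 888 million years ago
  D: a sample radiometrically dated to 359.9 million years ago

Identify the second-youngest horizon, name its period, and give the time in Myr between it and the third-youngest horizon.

Smaller Ma means younger, so youngest first: A 0.59 < B 13.32 < D 359.9 < C 888.
Counting 2 along gives B (13.32 Ma); the excerpt puts that inside the Neogene, 23.03–2.58 Ma.
Next in line is D (359.9 Ma), and 359.9 − 13.32 = 346.58 Myr.

B, in the Neogene; 346.58 million years to D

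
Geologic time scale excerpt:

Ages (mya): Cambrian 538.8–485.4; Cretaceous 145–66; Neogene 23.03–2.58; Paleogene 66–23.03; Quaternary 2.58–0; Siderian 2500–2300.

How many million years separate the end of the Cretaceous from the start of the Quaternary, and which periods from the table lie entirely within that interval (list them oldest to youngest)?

The Cretaceous closes at 66 Ma and the Quaternary opens at 2.58 Ma, so the interval is 66 − 2.58 = 63.42 Myr.
A period fits inside if it starts at or after 66 Ma and ends at or before 2.58 Ma; oldest first that gives Paleogene, Neogene.

63.42 million years; Paleogene, Neogene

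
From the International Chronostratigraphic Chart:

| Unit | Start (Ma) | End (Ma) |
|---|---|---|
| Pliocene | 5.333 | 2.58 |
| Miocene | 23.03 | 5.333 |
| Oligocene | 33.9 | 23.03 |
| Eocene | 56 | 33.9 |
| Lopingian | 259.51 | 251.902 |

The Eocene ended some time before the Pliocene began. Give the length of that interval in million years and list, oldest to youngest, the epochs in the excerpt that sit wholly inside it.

End of Eocene = 33.9 Ma; start of Pliocene = 5.333 Ma.
Gap = 33.9 − 5.333 = 28.567 Myr.
Epochs wholly inside 33.9–5.333 Ma: Oligocene (33.9–23.03), Miocene (23.03–5.333).

28.567 million years; Oligocene, Miocene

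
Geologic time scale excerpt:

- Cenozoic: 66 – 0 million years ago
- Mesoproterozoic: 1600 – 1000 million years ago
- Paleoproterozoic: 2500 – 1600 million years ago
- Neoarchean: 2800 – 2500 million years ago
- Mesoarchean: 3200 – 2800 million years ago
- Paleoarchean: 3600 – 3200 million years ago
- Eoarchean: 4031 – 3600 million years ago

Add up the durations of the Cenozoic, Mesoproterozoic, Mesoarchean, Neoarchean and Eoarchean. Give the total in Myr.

Each duration: Cenozoic = 66; Mesoproterozoic = 600; Mesoarchean = 400; Neoarchean = 300; Eoarchean = 431.
Sum: 66 + 600 + 400 + 300 + 431 = 1797 Myr.

1797 million years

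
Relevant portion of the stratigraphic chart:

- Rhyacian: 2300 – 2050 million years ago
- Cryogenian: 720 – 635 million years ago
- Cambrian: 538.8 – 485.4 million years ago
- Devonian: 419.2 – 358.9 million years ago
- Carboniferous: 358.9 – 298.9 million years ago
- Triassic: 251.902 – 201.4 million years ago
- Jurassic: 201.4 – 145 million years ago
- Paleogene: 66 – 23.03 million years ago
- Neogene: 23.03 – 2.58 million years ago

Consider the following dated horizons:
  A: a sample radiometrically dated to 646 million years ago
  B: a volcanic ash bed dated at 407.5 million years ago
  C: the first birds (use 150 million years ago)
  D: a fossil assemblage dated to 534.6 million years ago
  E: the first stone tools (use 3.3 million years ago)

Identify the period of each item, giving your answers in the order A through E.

A — Cryogenian; B — Devonian; C — Jurassic; D — Cambrian; E — Neogene

A: 646 Ma lies in 720–635 Ma, so Cryogenian.
B: 407.5 Ma lies in 419.2–358.9 Ma, so Devonian.
C: 150 Ma lies in 201.4–145 Ma, so Jurassic.
D: 534.6 Ma lies in 538.8–485.4 Ma, so Cambrian.
E: 3.3 Ma lies in 23.03–2.58 Ma, so Neogene.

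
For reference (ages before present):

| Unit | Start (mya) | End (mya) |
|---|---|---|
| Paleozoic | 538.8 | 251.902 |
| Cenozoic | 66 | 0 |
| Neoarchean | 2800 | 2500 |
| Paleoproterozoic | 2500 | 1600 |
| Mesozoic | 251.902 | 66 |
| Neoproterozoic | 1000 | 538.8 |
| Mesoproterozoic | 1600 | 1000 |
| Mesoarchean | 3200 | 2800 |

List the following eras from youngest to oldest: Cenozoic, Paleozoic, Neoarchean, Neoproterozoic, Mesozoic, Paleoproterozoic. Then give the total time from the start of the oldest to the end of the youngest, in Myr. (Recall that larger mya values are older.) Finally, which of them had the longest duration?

Cenozoic, Mesozoic, Paleozoic, Neoproterozoic, Paleoproterozoic, Neoarchean; total span 2800 Myr; longest is Paleoproterozoic

From the excerpt: Cenozoic 66–0; Paleozoic 538.8–251.902; Neoarchean 2800–2500; Neoproterozoic 1000–538.8; Mesozoic 251.902–66; Paleoproterozoic 2500–1600 (Ma).
Larger Ma is earlier, so the oldest is Neoarchean and the youngest is Cenozoic; youngest to oldest: Cenozoic, Mesozoic, Paleozoic, Neoproterozoic, Paleoproterozoic, Neoarchean.
Oldest start 2800 minus youngest end 0 gives 2800 Myr overall.
Individual lengths (start − end): Neoarchean 300; Mesozoic 185.902; Cenozoic 66; Paleoproterozoic 900; Neoproterozoic 461.2; Paleozoic 286.898. The largest is Paleoproterozoic at 900 Myr.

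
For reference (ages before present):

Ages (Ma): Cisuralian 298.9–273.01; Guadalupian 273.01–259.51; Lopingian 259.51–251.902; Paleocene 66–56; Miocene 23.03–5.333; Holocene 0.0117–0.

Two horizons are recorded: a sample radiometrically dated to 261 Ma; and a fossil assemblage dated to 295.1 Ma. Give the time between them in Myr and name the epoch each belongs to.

Elapsed time: 295.1 − 261 = 34.1 Myr.
261 Ma lies within 273.01–259.51 Ma: Guadalupian.
295.1 Ma lies within 298.9–273.01 Ma: Cisuralian.

34.1 million years apart; the first in the Guadalupian, the second in the Cisuralian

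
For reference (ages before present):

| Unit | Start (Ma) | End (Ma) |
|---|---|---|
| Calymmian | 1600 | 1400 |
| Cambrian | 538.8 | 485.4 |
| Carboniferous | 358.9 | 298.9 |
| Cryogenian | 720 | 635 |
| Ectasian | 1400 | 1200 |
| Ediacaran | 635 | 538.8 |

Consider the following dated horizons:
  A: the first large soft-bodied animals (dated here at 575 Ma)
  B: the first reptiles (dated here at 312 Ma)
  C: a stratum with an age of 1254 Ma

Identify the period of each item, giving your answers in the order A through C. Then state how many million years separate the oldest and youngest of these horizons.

A — Ediacaran; B — Carboniferous; C — Ectasian; span 942 million years

A: 575 Ma lies in 635–538.8 Ma, so Ediacaran.
B: 312 Ma lies in 358.9–298.9 Ma, so Carboniferous.
C: 1254 Ma lies in 1400–1200 Ma, so Ectasian.
Oldest = 1254 Ma, youngest = 312 Ma → span 942 Myr.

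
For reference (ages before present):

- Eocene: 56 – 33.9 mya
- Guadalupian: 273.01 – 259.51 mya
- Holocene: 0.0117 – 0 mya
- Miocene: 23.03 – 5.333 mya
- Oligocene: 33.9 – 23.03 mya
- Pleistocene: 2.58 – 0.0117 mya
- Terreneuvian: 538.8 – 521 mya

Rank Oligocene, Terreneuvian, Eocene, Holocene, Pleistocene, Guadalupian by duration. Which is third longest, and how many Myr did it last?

Guadalupian, 13.5 million years

Durations: Oligocene 10.87; Terreneuvian 17.8; Eocene 22.1; Holocene 0.0117; Pleistocene 2.5683; Guadalupian 13.5 Myr.
Sorted longest-first: Eocene (22.1), Terreneuvian (17.8), Guadalupian (13.5), Oligocene (10.87), Pleistocene (2.5683), Holocene (0.0117).
The third longest is Guadalupian at 13.5 Myr.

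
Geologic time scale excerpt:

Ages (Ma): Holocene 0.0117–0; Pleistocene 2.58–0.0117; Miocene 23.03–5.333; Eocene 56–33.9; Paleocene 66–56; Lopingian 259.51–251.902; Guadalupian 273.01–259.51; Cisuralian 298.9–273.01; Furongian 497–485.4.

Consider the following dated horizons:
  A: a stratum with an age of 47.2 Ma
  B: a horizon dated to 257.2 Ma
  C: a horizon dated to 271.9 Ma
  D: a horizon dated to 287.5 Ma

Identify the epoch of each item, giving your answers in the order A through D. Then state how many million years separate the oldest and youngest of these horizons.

A — Eocene; B — Lopingian; C — Guadalupian; D — Cisuralian; span 240.3 million years

Match each age against the start–end ranges in the excerpt: A = 47.2 Ma → Eocene (56–33.9); B = 257.2 Ma → Lopingian (259.51–251.902); C = 271.9 Ma → Guadalupian (273.01–259.51); D = 287.5 Ma → Cisuralian (298.9–273.01).
The largest age is 287.5 Ma and the smallest is 47.2 Ma; their difference is 240.3 Myr.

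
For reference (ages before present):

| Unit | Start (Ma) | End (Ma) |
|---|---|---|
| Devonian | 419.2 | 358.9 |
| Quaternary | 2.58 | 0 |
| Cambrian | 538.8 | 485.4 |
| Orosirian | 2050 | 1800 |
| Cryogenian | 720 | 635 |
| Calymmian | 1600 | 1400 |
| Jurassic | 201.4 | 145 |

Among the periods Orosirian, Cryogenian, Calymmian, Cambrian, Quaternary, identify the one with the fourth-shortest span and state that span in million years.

Calymmian, 200 million years

Start − end for each: Orosirian 2050 − 1800 = 250; Cryogenian 720 − 635 = 85; Calymmian 1600 − 1400 = 200; Cambrian 538.8 − 485.4 = 53.4; Quaternary 2.58 − 0 = 2.58.
Ranking these from shortest: Quaternary < Cambrian < Cryogenian < Calymmian < Orosirian.
Position 4 in that ranking is Calymmian, which lasted 200 Myr.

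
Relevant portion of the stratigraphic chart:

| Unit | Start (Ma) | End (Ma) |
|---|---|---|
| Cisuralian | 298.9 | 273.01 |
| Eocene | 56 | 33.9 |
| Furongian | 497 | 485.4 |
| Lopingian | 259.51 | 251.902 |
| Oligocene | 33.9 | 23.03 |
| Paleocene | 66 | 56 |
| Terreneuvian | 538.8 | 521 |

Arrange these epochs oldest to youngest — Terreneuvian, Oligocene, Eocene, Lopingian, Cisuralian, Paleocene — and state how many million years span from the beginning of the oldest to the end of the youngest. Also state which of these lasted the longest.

Terreneuvian → Cisuralian → Lopingian → Paleocene → Eocene → Oligocene; total span 515.77 Myr; longest is Cisuralian

From the excerpt: Terreneuvian 538.8–521; Oligocene 33.9–23.03; Eocene 56–33.9; Lopingian 259.51–251.902; Cisuralian 298.9–273.01; Paleocene 66–56 (Ma).
Larger Ma is earlier, so the oldest is Terreneuvian and the youngest is Oligocene; oldest to youngest: Terreneuvian, Cisuralian, Lopingian, Paleocene, Eocene, Oligocene.
Oldest start 538.8 minus youngest end 23.03 gives 515.77 Myr overall.
Individual lengths (start − end): Paleocene 10; Terreneuvian 17.8; Eocene 22.1; Lopingian 7.608; Oligocene 10.87; Cisuralian 25.89. The largest is Cisuralian at 25.89 Myr.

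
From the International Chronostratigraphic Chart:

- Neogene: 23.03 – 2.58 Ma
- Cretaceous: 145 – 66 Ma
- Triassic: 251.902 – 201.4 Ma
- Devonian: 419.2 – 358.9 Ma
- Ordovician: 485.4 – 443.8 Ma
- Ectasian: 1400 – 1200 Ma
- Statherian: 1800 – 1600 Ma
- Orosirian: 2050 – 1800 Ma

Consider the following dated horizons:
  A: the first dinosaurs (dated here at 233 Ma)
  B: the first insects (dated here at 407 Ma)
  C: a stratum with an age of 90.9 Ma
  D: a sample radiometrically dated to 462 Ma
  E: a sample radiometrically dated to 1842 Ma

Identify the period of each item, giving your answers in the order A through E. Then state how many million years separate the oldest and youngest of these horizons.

Match each age against the start–end ranges in the excerpt: A = 233 Ma → Triassic (251.902–201.4); B = 407 Ma → Devonian (419.2–358.9); C = 90.9 Ma → Cretaceous (145–66); D = 462 Ma → Ordovician (485.4–443.8); E = 1842 Ma → Orosirian (2050–1800).
The largest age is 1842 Ma and the smallest is 90.9 Ma; their difference is 1751.1 Myr.

A — Triassic; B — Devonian; C — Cretaceous; D — Ordovician; E — Orosirian; span 1751.1 million years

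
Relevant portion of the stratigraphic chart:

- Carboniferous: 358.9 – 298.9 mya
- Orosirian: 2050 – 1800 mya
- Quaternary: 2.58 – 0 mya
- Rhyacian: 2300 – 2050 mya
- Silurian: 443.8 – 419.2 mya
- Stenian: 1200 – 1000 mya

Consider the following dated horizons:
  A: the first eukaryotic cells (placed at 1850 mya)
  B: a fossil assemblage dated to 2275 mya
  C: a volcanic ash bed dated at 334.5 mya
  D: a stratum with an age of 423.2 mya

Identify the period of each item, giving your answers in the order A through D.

A — Orosirian; B — Rhyacian; C — Carboniferous; D — Silurian

A: 1850 Ma lies in 2050–1800 Ma, so Orosirian.
B: 2275 Ma lies in 2300–2050 Ma, so Rhyacian.
C: 334.5 Ma lies in 358.9–298.9 Ma, so Carboniferous.
D: 423.2 Ma lies in 443.8–419.2 Ma, so Silurian.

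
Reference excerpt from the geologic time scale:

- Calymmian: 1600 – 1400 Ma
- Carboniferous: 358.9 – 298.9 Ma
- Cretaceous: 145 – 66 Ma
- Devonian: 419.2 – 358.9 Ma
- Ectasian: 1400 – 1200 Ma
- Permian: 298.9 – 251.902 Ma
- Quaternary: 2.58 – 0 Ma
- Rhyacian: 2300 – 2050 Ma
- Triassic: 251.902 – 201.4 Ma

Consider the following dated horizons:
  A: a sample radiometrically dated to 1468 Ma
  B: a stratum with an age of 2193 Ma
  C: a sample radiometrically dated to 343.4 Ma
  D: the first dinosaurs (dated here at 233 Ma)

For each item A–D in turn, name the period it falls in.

Match each age against the start–end ranges in the excerpt: A = 1468 Ma → Calymmian (1600–1400); B = 2193 Ma → Rhyacian (2300–2050); C = 343.4 Ma → Carboniferous (358.9–298.9); D = 233 Ma → Triassic (251.902–201.4).

A — Calymmian; B — Rhyacian; C — Carboniferous; D — Triassic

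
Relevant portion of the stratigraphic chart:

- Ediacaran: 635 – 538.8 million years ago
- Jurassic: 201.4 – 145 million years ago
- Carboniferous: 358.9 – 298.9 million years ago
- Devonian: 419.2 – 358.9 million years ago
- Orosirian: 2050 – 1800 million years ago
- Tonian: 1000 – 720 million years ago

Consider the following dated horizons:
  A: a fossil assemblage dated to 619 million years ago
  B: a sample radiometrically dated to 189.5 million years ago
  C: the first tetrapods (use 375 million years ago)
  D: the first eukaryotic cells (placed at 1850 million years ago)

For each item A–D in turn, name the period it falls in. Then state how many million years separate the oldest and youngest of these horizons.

A — Ediacaran; B — Jurassic; C — Devonian; D — Orosirian; span 1660.5 million years

Match each age against the start–end ranges in the excerpt: A = 619 Ma → Ediacaran (635–538.8); B = 189.5 Ma → Jurassic (201.4–145); C = 375 Ma → Devonian (419.2–358.9); D = 1850 Ma → Orosirian (2050–1800).
The largest age is 1850 Ma and the smallest is 189.5 Ma; their difference is 1660.5 Myr.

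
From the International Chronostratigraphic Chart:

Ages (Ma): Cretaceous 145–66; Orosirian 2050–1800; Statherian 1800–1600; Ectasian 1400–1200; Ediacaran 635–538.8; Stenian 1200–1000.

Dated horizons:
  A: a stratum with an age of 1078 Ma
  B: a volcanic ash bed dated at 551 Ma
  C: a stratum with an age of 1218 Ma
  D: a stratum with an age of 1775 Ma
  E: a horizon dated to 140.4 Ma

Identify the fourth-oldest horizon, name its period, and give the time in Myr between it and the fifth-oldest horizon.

Sorted oldest-first by Ma: D (1775), C (1218), A (1078), B (551), E (140.4).
The fourth oldest is B at 551 Ma, which lies in 635–538.8 Ma: the Ediacaran.
The fifth oldest is E at 140.4 Ma; separation = |551 − 140.4| = 410.6 Myr.

B, in the Ediacaran; 410.6 million years to E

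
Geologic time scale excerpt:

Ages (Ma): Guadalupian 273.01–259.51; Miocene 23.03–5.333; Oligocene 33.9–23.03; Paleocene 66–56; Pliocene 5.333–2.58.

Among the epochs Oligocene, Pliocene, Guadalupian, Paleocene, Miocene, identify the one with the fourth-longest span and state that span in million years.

Paleocene, 10 million years

Durations: Oligocene 10.87; Pliocene 2.753; Guadalupian 13.5; Paleocene 10; Miocene 17.697 Myr.
Sorted longest-first: Miocene (17.697), Guadalupian (13.5), Oligocene (10.87), Paleocene (10), Pliocene (2.753).
The fourth longest is Paleocene at 10 Myr.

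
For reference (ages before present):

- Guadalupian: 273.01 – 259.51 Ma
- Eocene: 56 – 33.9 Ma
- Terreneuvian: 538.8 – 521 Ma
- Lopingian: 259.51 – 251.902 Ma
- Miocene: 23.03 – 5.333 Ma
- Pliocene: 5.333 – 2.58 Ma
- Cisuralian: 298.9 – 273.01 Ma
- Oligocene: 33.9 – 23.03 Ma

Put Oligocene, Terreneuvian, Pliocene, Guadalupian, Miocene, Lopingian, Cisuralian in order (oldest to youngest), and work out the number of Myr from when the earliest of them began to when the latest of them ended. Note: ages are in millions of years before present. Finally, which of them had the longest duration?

Terreneuvian → Cisuralian → Guadalupian → Lopingian → Oligocene → Miocene → Pliocene; total span 536.22 Myr; longest is Cisuralian

From the excerpt: Oligocene 33.9–23.03; Terreneuvian 538.8–521; Pliocene 5.333–2.58; Guadalupian 273.01–259.51; Miocene 23.03–5.333; Lopingian 259.51–251.902; Cisuralian 298.9–273.01 (Ma).
Larger Ma is earlier, so the oldest is Terreneuvian and the youngest is Pliocene; oldest to youngest: Terreneuvian, Cisuralian, Guadalupian, Lopingian, Oligocene, Miocene, Pliocene.
Oldest start 538.8 minus youngest end 2.58 gives 536.22 Myr overall.
Individual lengths (start − end): Terreneuvian 17.8; Cisuralian 25.89; Guadalupian 13.5; Lopingian 7.608; Pliocene 2.753; Oligocene 10.87; Miocene 17.697. The largest is Cisuralian at 25.89 Myr.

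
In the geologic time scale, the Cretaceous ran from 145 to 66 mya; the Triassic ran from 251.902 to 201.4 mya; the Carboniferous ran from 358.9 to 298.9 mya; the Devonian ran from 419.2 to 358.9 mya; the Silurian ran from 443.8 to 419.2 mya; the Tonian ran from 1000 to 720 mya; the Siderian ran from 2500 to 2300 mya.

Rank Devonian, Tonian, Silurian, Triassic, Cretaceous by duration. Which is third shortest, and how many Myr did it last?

Devonian, 60.3 million years

Durations: Devonian 60.3; Tonian 280; Silurian 24.6; Triassic 50.502; Cretaceous 79 Myr.
Sorted shortest-first: Silurian (24.6), Triassic (50.502), Devonian (60.3), Cretaceous (79), Tonian (280).
The third shortest is Devonian at 60.3 Myr.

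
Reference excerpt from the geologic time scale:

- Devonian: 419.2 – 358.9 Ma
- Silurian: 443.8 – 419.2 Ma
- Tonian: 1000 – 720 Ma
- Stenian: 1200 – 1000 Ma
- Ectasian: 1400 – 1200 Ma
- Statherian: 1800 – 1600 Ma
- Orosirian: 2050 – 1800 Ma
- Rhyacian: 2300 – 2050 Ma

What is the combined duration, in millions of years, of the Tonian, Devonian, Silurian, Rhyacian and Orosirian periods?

864.9 million years

Duration is start − end for each: (1000 − 720) + (419.2 − 358.9) + (443.8 − 419.2) + (2300 − 2050) + (2050 − 1800).
That is 280 + 60.3 + 24.6 + 250 + 250, which totals 864.9 million years.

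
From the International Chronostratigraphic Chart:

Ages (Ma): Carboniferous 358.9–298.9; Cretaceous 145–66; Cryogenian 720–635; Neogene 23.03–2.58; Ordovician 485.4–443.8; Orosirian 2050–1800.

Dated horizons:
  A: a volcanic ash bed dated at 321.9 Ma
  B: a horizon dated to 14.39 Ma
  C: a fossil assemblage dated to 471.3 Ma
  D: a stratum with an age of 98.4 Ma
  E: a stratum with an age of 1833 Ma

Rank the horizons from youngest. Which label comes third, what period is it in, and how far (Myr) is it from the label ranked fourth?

Sorted youngest-first by Ma: B (14.39), D (98.4), A (321.9), C (471.3), E (1833).
The third youngest is A at 321.9 Ma, which lies in 358.9–298.9 Ma: the Carboniferous.
The fourth youngest is C at 471.3 Ma; separation = |321.9 − 471.3| = 149.4 Myr.

A, in the Carboniferous; 149.4 million years to C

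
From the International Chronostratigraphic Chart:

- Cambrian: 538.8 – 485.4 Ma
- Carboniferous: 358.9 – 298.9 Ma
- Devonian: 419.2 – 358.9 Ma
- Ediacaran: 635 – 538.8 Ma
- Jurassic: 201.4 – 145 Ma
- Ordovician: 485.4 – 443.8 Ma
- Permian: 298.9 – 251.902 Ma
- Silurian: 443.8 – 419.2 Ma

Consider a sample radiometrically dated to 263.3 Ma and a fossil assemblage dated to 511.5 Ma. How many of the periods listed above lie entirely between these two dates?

4

511.5 Ma sits inside the Cambrian (538.8–485.4) and 263.3 Ma inside the Permian (298.9–251.902); neither of those is wholly between the two dates.
The listed periods lying completely between them are Ordovician, Silurian, Devonian, Carboniferous — 4 in all.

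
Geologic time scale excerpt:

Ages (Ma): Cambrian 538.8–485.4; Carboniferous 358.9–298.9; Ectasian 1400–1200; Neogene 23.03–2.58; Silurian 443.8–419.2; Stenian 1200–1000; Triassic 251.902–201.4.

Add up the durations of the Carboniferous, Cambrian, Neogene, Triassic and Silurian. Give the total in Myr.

208.952 million years

Each duration: Carboniferous = 60; Cambrian = 53.4; Neogene = 20.45; Triassic = 50.502; Silurian = 24.6.
Sum: 60 + 53.4 + 20.45 + 50.502 + 24.6 = 208.952 Myr.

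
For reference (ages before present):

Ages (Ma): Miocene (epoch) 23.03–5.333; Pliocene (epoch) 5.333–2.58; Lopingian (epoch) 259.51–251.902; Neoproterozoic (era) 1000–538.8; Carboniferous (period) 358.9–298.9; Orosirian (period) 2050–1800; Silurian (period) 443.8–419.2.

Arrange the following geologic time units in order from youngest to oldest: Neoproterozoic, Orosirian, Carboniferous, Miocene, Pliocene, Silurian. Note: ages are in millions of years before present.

Pliocene, then Miocene, then Carboniferous, then Silurian, then Neoproterozoic, then Orosirian

Sorting by start age (ascending Ma, since larger Ma = older): Pliocene began 5.333, Miocene began 23.03, Carboniferous began 358.9, Silurian began 443.8, Neoproterozoic began 1000, Orosirian began 2050.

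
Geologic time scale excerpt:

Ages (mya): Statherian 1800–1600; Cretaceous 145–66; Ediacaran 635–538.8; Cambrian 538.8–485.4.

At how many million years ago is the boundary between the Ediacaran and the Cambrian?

The Ediacaran ends and the Cambrian begins at 538.8 mya.

538.8 mya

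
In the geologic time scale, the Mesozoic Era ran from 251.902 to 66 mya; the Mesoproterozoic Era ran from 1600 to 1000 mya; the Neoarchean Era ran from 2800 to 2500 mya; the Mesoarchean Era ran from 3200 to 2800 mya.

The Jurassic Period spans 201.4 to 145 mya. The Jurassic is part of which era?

Mesozoic

The Jurassic (201.4–145 Ma) lies entirely within 251.902–66 Ma, the Mesozoic Era.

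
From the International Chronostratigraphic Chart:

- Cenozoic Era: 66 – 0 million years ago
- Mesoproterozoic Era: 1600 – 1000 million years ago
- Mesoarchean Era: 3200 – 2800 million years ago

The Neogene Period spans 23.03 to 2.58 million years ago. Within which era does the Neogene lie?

The Neogene (23.03–2.58 Ma) lies entirely within 66–0 Ma, the Cenozoic Era.

Cenozoic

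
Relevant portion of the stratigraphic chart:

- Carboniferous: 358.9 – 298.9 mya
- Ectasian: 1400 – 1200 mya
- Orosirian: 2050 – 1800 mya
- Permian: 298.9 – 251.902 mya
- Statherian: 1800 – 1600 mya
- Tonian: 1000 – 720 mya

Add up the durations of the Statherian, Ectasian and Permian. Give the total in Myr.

446.998 million years

Duration is start − end for each: (1800 − 1600) + (1400 − 1200) + (298.9 − 251.902).
That is 200 + 200 + 46.998, which totals 446.998 million years.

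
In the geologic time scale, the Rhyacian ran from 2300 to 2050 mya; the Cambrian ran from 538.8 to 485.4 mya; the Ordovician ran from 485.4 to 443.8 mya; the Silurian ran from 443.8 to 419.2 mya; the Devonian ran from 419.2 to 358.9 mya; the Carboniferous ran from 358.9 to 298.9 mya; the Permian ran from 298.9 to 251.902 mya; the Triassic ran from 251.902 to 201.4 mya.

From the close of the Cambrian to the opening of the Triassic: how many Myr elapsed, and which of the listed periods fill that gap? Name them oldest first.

233.498 million years; Ordovician, Silurian, Devonian, Carboniferous, Permian

End of Cambrian = 485.4 Ma; start of Triassic = 251.902 Ma.
Gap = 485.4 − 251.902 = 233.498 Myr.
Periods wholly inside 485.4–251.902 Ma: Ordovician (485.4–443.8), Silurian (443.8–419.2), Devonian (419.2–358.9), Carboniferous (358.9–298.9), Permian (298.9–251.902).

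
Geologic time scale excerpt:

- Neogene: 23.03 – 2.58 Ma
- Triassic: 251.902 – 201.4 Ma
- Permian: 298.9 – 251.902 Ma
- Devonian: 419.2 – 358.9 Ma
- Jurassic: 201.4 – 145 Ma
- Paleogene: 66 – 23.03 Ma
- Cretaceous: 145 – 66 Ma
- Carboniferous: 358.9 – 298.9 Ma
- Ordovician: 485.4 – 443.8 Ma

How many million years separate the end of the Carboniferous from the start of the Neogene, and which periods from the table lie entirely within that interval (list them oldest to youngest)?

275.87 million years; Permian, Triassic, Jurassic, Cretaceous, Paleogene

The Carboniferous closes at 298.9 Ma and the Neogene opens at 23.03 Ma, so the interval is 298.9 − 23.03 = 275.87 Myr.
A period fits inside if it starts at or after 298.9 Ma and ends at or before 23.03 Ma; oldest first that gives Permian, Triassic, Jurassic, Cretaceous, Paleogene.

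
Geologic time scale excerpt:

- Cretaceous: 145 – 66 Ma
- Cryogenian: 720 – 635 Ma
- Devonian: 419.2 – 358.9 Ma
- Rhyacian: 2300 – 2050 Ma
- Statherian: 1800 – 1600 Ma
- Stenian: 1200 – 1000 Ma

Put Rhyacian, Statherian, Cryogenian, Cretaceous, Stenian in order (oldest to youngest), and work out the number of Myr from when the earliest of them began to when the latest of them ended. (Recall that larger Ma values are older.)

From the excerpt: Rhyacian 2300–2050; Statherian 1800–1600; Cryogenian 720–635; Cretaceous 145–66; Stenian 1200–1000 (Ma).
Larger Ma is earlier, so the oldest is Rhyacian and the youngest is Cretaceous; oldest to youngest: Rhyacian, Statherian, Stenian, Cryogenian, Cretaceous.
Oldest start 2300 minus youngest end 66 gives 2234 Myr overall.

Rhyacian, Statherian, Stenian, Cryogenian, Cretaceous; total span 2234 Myr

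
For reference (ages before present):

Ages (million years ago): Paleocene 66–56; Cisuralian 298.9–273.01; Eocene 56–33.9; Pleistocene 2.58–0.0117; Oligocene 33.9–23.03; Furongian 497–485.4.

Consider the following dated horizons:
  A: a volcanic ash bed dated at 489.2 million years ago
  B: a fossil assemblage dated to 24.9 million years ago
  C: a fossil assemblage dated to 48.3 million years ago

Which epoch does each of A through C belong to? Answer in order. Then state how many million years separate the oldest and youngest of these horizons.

A — Furongian; B — Oligocene; C — Eocene; span 464.3 million years

Match each age against the start–end ranges in the excerpt: A = 489.2 Ma → Furongian (497–485.4); B = 24.9 Ma → Oligocene (33.9–23.03); C = 48.3 Ma → Eocene (56–33.9).
The largest age is 489.2 Ma and the smallest is 24.9 Ma; their difference is 464.3 Myr.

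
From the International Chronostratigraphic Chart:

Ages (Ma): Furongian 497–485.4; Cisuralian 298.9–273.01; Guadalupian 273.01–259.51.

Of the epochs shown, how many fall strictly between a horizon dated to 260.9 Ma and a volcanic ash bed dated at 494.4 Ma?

1

494.4 Ma sits inside the Furongian (497–485.4) and 260.9 Ma inside the Guadalupian (273.01–259.51); neither of those is wholly between the two dates.
The listed epochs lying completely between them are Cisuralian — 1 in all.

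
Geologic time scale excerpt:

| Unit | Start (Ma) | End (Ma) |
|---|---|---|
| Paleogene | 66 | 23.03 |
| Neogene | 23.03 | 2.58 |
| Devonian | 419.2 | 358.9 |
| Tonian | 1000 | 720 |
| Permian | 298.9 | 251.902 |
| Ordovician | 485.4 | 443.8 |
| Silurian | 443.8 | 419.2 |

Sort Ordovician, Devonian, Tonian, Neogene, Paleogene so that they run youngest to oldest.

The oldest of these is Tonian (starts 1000 Ma) and the youngest is Neogene (ends 2.58 Ma).
In between, by decreasing start age: Ordovician (485.4), Devonian (419.2), Paleogene (66).
Listing youngest first means reversing that sequence.

Neogene, Paleogene, Devonian, Ordovician, Tonian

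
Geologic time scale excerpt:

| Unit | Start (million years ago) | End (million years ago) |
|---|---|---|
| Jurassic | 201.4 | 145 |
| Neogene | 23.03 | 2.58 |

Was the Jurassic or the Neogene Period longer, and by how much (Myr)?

Jurassic: 201.4 − 145 = 56.4 Myr.
Neogene: 23.03 − 2.58 = 20.45 Myr.
Difference: 56.4 − 20.45 = 35.95 Myr, so the Jurassic was longer.

Jurassic, by 35.95 million years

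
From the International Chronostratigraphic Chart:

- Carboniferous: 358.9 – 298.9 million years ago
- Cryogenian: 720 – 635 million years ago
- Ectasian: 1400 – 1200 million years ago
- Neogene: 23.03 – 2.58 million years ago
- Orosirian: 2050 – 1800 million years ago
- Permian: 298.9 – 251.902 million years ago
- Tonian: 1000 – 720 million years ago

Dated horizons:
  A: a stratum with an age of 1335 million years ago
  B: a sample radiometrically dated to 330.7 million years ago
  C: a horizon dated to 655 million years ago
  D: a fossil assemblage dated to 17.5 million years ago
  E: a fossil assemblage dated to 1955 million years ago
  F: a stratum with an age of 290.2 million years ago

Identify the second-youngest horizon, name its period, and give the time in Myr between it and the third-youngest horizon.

Smaller Ma means younger, so youngest first: D 17.5 < F 290.2 < B 330.7 < C 655 < A 1335 < E 1955.
Counting 2 along gives F (290.2 Ma); the excerpt puts that inside the Permian, 298.9–251.902 Ma.
Next in line is B (330.7 Ma), and 330.7 − 290.2 = 40.5 Myr.

F, in the Permian; 40.5 million years to B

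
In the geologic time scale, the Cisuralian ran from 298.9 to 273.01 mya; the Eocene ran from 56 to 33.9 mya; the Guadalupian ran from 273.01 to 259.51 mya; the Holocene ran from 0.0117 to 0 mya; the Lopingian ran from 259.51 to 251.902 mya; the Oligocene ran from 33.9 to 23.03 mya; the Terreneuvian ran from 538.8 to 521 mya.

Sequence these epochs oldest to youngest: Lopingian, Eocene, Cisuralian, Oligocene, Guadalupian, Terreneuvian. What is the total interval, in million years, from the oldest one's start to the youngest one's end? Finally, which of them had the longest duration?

Start ages (Ma): Terreneuvian 538.8, Cisuralian 298.9, Guadalupian 273.01, Lopingian 259.51, Eocene 56, Oligocene 33.9.
Ordered oldest to youngest: Terreneuvian, Cisuralian, Guadalupian, Lopingian, Eocene, Oligocene.
Span = 538.8 − 23.03 = 515.77 Myr.
Durations: Eocene 22.1, Terreneuvian 17.8, Guadalupian 13.5, Cisuralian 25.89, Lopingian 7.608, Oligocene 10.87 → longest is Cisuralian (25.89 Myr).

Terreneuvian → Cisuralian → Guadalupian → Lopingian → Eocene → Oligocene; total span 515.77 Myr; longest is Cisuralian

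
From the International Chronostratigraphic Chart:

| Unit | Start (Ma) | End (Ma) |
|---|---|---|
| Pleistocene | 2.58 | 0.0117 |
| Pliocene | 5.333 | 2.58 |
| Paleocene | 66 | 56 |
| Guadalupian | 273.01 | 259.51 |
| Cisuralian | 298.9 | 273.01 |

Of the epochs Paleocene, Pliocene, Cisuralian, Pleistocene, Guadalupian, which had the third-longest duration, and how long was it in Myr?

Start − end for each: Paleocene 66 − 56 = 10; Pliocene 5.333 − 2.58 = 2.753; Cisuralian 298.9 − 273.01 = 25.89; Pleistocene 2.58 − 0.0117 = 2.5683; Guadalupian 273.01 − 259.51 = 13.5.
Ranking these from longest: Cisuralian > Guadalupian > Paleocene > Pliocene > Pleistocene.
Position 3 in that ranking is Paleocene, which lasted 10 Myr.

Paleocene, 10 million years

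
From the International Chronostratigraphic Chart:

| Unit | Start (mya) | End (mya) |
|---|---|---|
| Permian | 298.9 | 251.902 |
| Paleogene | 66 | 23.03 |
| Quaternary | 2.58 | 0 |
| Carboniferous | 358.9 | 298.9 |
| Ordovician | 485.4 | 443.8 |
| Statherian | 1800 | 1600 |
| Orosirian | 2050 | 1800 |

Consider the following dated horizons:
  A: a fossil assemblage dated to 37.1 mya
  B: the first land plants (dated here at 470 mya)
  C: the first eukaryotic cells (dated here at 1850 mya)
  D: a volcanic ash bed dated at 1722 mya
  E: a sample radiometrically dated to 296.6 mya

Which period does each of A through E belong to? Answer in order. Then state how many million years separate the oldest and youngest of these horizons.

A — Paleogene; B — Ordovician; C — Orosirian; D — Statherian; E — Permian; span 1812.9 million years

A: 37.1 Ma lies in 66–23.03 Ma, so Paleogene.
B: 470 Ma lies in 485.4–443.8 Ma, so Ordovician.
C: 1850 Ma lies in 2050–1800 Ma, so Orosirian.
D: 1722 Ma lies in 1800–1600 Ma, so Statherian.
E: 296.6 Ma lies in 298.9–251.902 Ma, so Permian.
Oldest = 1850 Ma, youngest = 37.1 Ma → span 1812.9 Myr.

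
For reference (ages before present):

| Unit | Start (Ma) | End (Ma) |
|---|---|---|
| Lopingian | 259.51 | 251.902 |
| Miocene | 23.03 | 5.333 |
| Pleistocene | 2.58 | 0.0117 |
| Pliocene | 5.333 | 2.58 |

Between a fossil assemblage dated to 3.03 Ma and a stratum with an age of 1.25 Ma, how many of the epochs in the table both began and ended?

Checking each listed span, none has both start < 3.03 Ma and end > 1.25 Ma — every epoch straddles one of the two dates or lies outside them — so the count is 0.

0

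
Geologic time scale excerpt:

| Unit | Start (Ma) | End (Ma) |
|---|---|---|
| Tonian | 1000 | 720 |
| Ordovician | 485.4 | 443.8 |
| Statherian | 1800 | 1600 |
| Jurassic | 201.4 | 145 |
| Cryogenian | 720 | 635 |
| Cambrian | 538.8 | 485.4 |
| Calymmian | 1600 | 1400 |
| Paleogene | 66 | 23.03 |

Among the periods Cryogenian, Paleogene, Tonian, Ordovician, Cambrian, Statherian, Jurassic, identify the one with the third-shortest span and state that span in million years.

Cambrian, 53.4 million years

Start − end for each: Cryogenian 720 − 635 = 85; Paleogene 66 − 23.03 = 42.97; Tonian 1000 − 720 = 280; Ordovician 485.4 − 443.8 = 41.6; Cambrian 538.8 − 485.4 = 53.4; Statherian 1800 − 1600 = 200; Jurassic 201.4 − 145 = 56.4.
Ranking these from shortest: Ordovician < Paleogene < Cambrian < Jurassic < Cryogenian < Statherian < Tonian.
Position 3 in that ranking is Cambrian, which lasted 53.4 Myr.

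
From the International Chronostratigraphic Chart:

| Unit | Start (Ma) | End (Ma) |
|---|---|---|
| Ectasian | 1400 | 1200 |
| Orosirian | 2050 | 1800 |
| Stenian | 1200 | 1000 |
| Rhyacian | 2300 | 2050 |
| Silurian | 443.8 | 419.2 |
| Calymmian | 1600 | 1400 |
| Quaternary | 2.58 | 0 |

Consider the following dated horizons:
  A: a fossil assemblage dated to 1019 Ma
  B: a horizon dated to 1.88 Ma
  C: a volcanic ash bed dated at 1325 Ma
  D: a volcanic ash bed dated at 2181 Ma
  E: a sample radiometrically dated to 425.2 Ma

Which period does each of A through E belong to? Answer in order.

A — Stenian; B — Quaternary; C — Ectasian; D — Rhyacian; E — Silurian

Match each age against the start–end ranges in the excerpt: A = 1019 Ma → Stenian (1200–1000); B = 1.88 Ma → Quaternary (2.58–0); C = 1325 Ma → Ectasian (1400–1200); D = 2181 Ma → Rhyacian (2300–2050); E = 425.2 Ma → Silurian (443.8–419.2).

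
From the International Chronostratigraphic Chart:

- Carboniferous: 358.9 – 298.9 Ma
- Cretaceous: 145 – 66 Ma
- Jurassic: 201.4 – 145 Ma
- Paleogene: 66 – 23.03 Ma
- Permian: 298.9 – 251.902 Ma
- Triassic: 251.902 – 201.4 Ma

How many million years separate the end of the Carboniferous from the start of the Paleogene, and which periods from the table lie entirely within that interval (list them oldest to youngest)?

232.9 million years; Permian, Triassic, Jurassic, Cretaceous

The Carboniferous closes at 298.9 Ma and the Paleogene opens at 66 Ma, so the interval is 298.9 − 66 = 232.9 Myr.
A period fits inside if it starts at or after 298.9 Ma and ends at or before 66 Ma; oldest first that gives Permian, Triassic, Jurassic, Cretaceous.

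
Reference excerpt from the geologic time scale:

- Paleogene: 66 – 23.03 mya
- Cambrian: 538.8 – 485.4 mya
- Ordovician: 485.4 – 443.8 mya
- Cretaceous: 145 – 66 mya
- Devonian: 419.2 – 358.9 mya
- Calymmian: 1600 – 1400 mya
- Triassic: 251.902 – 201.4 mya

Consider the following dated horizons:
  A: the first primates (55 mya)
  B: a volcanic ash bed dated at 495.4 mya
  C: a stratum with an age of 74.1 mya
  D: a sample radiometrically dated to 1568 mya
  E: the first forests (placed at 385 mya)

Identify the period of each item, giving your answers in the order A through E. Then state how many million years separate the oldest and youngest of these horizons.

A: 55 Ma lies in 66–23.03 Ma, so Paleogene.
B: 495.4 Ma lies in 538.8–485.4 Ma, so Cambrian.
C: 74.1 Ma lies in 145–66 Ma, so Cretaceous.
D: 1568 Ma lies in 1600–1400 Ma, so Calymmian.
E: 385 Ma lies in 419.2–358.9 Ma, so Devonian.
Oldest = 1568 Ma, youngest = 55 Ma → span 1513 Myr.

A — Paleogene; B — Cambrian; C — Cretaceous; D — Calymmian; E — Devonian; span 1513 million years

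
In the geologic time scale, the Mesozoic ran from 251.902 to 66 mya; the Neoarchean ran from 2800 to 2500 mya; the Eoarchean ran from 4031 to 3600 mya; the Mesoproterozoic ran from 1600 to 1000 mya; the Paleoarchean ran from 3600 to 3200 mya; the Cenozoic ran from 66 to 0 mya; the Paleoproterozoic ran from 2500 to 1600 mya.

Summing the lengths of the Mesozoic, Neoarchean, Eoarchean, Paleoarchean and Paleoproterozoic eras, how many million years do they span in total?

2216.902 million years

Duration is start − end for each: (251.902 − 66) + (2800 − 2500) + (4031 − 3600) + (3600 − 3200) + (2500 − 1600).
That is 185.902 + 300 + 431 + 400 + 900, which totals 2216.902 million years.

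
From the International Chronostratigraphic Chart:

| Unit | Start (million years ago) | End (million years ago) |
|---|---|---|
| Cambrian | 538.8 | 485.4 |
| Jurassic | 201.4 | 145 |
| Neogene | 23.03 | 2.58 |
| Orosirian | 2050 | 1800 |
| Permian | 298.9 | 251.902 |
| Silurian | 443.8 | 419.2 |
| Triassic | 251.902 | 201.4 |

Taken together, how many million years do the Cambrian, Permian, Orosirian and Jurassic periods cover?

Duration is start − end for each: (538.8 − 485.4) + (298.9 − 251.902) + (2050 − 1800) + (201.4 − 145).
That is 53.4 + 46.998 + 250 + 56.4, which totals 406.798 million years.

406.798 million years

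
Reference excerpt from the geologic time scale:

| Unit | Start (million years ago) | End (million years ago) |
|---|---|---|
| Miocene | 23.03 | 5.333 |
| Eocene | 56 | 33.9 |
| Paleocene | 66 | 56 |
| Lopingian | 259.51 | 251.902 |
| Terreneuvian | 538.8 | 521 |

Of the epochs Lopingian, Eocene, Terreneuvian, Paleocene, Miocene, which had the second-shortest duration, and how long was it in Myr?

Durations: Lopingian 7.608; Eocene 22.1; Terreneuvian 17.8; Paleocene 10; Miocene 17.697 Myr.
Sorted shortest-first: Lopingian (7.608), Paleocene (10), Miocene (17.697), Terreneuvian (17.8), Eocene (22.1).
The second shortest is Paleocene at 10 Myr.

Paleocene, 10 million years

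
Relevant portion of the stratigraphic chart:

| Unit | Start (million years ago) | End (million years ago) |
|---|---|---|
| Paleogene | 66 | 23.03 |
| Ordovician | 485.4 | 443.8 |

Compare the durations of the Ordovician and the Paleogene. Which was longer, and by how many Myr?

Ordovician: 485.4 − 443.8 = 41.6 Myr.
Paleogene: 66 − 23.03 = 42.97 Myr.
Difference: 42.97 − 41.6 = 1.37 Myr, so the Paleogene was longer.

Paleogene, by 1.37 million years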